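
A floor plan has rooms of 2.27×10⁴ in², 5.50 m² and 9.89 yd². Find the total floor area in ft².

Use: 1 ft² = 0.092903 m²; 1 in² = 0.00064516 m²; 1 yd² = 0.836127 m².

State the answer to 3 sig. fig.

2.27×10⁴ in² × 0.00064516 → 14.6451 m²
5.50 m² (already m²)
9.89 yd² × 0.836127 → 8.2693 m²
Total: 14.6451 + 5.5 + 8.2693 = 28.4144 m²
In ft²: 28.4144 / 0.092903 = 305.85 ft²

306 ft²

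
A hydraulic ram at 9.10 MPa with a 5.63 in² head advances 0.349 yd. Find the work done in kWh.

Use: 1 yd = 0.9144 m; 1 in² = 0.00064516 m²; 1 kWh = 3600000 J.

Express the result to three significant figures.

0.00293 kWh

9.10 MPa → 9.1×10⁶ Pa
5.63 in² → 0.00363225 m²
F = P × A = 9.1×10⁶ × 0.00363225 = 33053.5 N
0.349 yd → 0.319126 m
W = F × d = 33053.5 × 0.319126 = 10548.2 J
In kWh: 10548.2 / 3600000 = 0.00293006 kWh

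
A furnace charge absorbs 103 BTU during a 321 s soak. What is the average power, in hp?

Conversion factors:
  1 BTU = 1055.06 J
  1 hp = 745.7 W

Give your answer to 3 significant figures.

103 BTU × 1055.06 → 108671 J
P = E / t = 108671 J / 321 s = 338.539 W
338.539 W ÷ (745.7 W/hp) = 0.453988 hp

0.454 hp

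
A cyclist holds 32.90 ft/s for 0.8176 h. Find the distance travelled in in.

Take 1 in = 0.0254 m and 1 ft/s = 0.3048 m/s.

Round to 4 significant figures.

32.90 ft/s × 0.3048 = 10.0279 m/s
0.8176 h × 3600 = 2943.36 s
d = v × t = 10.0279 m/s × 2943.36 s = 29515.7 m
29515.7 m ÷ (0.0254 m/in) = 1.16204×10⁶ in

1.162×10⁶ in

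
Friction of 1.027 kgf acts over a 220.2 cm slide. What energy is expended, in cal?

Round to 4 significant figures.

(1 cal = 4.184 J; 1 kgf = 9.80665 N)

1.027 kgf × 9.80665 = 10.0714 N
220.2 cm × 0.01 = 2.202 m
W = F × d = 10.0714 N × 2.202 m = 22.1772 J
22.1772 J ÷ (4.184 J/cal) = 5.30048 cal

5.300 cal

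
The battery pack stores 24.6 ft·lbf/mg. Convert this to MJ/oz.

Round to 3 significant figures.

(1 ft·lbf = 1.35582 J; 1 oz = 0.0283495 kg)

0.946 MJ/oz

24.6 ft·lbf/mg × 1.35582 J/ft·lbf ÷ 10⁻⁶ kg/mg = 3.33532×10⁷ J/kg
3.33532×10⁷ J/kg ÷ 1000000 J/MJ × 0.0283495 kg/oz = 0.945547 MJ/oz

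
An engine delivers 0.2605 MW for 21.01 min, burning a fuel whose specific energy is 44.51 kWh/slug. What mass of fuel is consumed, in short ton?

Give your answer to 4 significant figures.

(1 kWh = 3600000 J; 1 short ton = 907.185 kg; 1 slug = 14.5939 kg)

0.2605 MW → 260500 W
21.01 min → 1260.6 s
E = P × t = 260500 × 1260.6 = 3.28386×10⁸ J
44.51 kWh/slug → 1.09797×10⁷ J/kg
m = E / e_s = 3.28386×10⁸ / 1.09797×10⁷ = 29.9085 kg
In short ton: 29.9085 / 907.185 = 0.0329685 short ton

0.03297 short ton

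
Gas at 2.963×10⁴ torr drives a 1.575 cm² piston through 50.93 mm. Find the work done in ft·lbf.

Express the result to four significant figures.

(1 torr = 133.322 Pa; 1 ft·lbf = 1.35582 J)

23.37 ft·lbf

2.963×10⁴ torr → 3.95033×10⁶ Pa
1.575 cm² → 1.575×10⁻⁴ m²
F = P × A = 3.95033×10⁶ × 1.575×10⁻⁴ = 622.177 N
50.93 mm → 0.05093 m
W = F × d = 622.177 × 0.05093 = 31.6875 J
In ft·lbf: 31.6875 / 1.35582 = 23.3715 ft·lbf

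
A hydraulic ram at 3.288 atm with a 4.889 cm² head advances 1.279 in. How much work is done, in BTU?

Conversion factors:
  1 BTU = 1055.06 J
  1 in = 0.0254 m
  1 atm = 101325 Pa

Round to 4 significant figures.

3.288 atm → 333157 Pa
4.889 cm² → 4.889×10⁻⁴ m²
F = P × A = 333157 × 4.889×10⁻⁴ = 162.88 N
1.279 in → 0.0324866 m
W = F × d = 162.88 × 0.0324866 = 5.29142 J
In BTU: 5.29142 / 1055.06 = 0.00501528 BTU

0.005015 BTU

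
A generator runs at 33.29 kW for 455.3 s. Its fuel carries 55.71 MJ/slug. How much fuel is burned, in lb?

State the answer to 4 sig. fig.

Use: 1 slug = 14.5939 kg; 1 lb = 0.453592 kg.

33.29 kW → 33290 W
E = P × t = 33290 × 455.3 = 1.51569×10⁷ J
55.71 MJ/slug → 3.81735×10⁶ J/kg
m = E / e_s = 1.51569×10⁷ / 3.81735×10⁶ = 3.97053 kg
In lb: 3.97053 / 0.453592 = 8.75353 lb

8.754 lb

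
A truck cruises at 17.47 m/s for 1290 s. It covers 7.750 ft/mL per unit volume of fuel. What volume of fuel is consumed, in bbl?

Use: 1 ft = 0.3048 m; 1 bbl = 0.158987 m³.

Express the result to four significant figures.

0.06001 bbl

d = v × t = 17.47 × 1290 = 22536.3 m
7.750 ft/mL → 2.3622×10⁶ m/m³
V = d / (distance per unit fuel) = 22536.3 / 2.3622×10⁶ = 0.00954039 m³
In bbl: 0.00954039 / 0.158987 = 0.0600074 bbl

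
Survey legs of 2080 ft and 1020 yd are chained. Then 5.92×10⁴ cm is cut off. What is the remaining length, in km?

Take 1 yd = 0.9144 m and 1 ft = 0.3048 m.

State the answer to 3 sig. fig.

2080 ft × 0.3048 = 633.984 m
1020 yd × 0.9144 = 932.688 m
5.92×10⁴ cm × 0.01 = 592 m
Result: 633.984 + 932.688 − 592 = 974.672 m
In km: 974.672 / 1000 = 0.974672 km

0.975 km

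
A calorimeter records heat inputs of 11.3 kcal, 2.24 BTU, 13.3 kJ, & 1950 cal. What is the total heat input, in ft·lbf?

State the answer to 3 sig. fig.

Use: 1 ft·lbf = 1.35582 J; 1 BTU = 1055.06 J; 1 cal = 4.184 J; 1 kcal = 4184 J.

11.3 kcal × 4184 = 47279.2 J
2.24 BTU × 1055.06 = 2363.33 J
13.3 kJ × 1000 = 13300 J
1950 cal × 4.184 = 8158.8 J
Sum: 47279.2 + 2363.33 + 13300 + 8158.8 = 71101.3 J
In ft·lbf: 71101.3 / 1.35582 = 52441.5 ft·lbf

5.24×10⁴ ft·lbf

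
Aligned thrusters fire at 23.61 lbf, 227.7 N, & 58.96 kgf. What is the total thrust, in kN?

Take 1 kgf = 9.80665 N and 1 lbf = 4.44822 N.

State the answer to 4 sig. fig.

23.61 lbf × 4.44822 = 105.022 N
227.7 N (already N)
58.96 kgf × 9.80665 = 578.2 N
Total: 105.022 + 227.7 + 578.2 = 910.922 N
In kN: 910.922 / 1000 = 0.910922 kN

0.9109 kN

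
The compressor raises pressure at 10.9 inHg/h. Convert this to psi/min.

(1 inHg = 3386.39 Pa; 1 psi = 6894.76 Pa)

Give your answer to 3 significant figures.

0.0892 psi/min

10.9 inHg/h × 3386.39 Pa/inHg ÷ 3600 s/h = 10.2532 Pa/s
10.2532 Pa/s ÷ 6894.76 Pa/psi × 60 s/min = 0.089226 psi/min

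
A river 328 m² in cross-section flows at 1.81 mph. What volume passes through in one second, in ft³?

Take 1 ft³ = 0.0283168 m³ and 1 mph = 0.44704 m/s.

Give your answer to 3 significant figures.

1.81 mph × 0.44704 = 0.809142 m/s
V = v × A × t = 0.809142 m/s × 328 m² × 1 s = 265.399 m³
265.399 m³ ÷ (0.0283168 m³/ft³) = 9372.49 ft³

9370 ft³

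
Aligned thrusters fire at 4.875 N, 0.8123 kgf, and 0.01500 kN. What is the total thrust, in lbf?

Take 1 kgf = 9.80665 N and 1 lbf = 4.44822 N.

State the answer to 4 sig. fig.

6.259 lbf

4.875 N (already N)
0.8123 kgf × 9.80665 = 7.96594 N
0.01500 kN × 1000 = 15 N
Combined: 4.875 + 7.96594 + 15 = 27.8409 N
In lbf: 27.8409 / 4.44822 = 6.25889 lbf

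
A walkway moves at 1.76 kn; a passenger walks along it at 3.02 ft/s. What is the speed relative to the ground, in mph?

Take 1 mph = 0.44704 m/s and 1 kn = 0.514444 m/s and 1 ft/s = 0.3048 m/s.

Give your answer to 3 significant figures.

4.08 mph

1.76 kn × 0.514444 = 0.905421 m/s
3.02 ft/s × 0.3048 = 0.920496 m/s
Sum: 0.905421 + 0.920496 = 1.82592 m/s
In mph: 1.82592 / 0.44704 = 4.08447 mph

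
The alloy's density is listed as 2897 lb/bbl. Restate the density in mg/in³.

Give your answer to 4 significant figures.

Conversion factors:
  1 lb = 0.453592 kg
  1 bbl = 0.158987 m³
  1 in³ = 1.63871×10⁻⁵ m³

2897 lb/bbl × 0.453592 kg/lb ÷ 0.158987 m³/bbl = 8265.18 kg/m³
8265.18 kg/m³ ÷ 10⁻⁶ kg/mg × 1.63871×10⁻⁵ m³/in³ = 135442 mg/in³

1.354×10⁵ mg/in³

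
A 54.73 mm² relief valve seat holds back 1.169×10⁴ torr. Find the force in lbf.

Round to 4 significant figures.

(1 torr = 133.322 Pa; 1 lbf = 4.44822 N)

19.18 lbf

1.169×10⁴ torr × 133.322 = 1.55853×10⁶ Pa
54.73 mm² × 10⁻⁶ = 5.473×10⁻⁵ m²
F = P × A = 1.55853×10⁶ Pa × 5.473×10⁻⁵ m² = 85.2983 N
85.2983 N ÷ (4.44822 N/lbf) = 19.1758 lbf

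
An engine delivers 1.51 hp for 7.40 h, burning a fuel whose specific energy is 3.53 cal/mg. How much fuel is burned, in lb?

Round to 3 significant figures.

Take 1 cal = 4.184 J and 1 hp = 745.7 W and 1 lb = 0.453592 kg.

4.48 lb

1.51 hp → 1126.01 W
7.40 h → 26640 s
E = P × t = 1126.01 × 26640 = 2.99969×10⁷ J
3.53 cal/mg → 1.47695×10⁷ J/kg
m = E / e_s = 2.99969×10⁷ / 1.47695×10⁷ = 2.031 kg
In lb: 2.031 / 0.453592 = 4.47759 lb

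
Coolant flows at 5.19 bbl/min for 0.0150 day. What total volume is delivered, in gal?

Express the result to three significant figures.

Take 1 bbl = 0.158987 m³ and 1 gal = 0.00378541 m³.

5.19 bbl/min → 0.0137524 m³/s
0.0150 day → 1296 s
V = Q × t = 0.0137524 × 1296 = 17.8231 m³
In gal: 17.8231 / 0.00378541 = 4708.37 gal

4710 gal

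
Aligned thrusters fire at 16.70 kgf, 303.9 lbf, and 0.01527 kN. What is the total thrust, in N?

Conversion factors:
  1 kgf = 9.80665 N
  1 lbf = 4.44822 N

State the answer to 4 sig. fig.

16.70 kgf × 9.80665 = 163.771 N
303.9 lbf × 4.44822 = 1351.81 N
0.01527 kN × 1000 = 15.27 N
Sum: 163.771 + 1351.81 + 15.27 = 1530.85 N

1531 N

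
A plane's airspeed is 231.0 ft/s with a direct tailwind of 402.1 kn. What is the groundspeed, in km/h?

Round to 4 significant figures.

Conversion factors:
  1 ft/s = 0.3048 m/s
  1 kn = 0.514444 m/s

998.2 km/h

231.0 ft/s × 0.3048 = 70.4088 m/s
402.1 kn × 0.514444 = 206.858 m/s
Combined: 70.4088 + 206.858 = 277.267 m/s
In km/h: 277.267 / (1/3.6) = 998.161 km/h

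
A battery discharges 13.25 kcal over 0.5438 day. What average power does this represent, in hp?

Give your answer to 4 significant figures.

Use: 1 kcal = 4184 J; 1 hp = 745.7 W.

13.25 kcal × 4184 → 55438 J
0.5438 day × 86400 → 46984.3 s
P = E / t = 55438 J / 46984.3 s = 1.17993 W
1.17993 W ÷ (745.7 W/hp) = 0.00158231 hp

0.001582 hp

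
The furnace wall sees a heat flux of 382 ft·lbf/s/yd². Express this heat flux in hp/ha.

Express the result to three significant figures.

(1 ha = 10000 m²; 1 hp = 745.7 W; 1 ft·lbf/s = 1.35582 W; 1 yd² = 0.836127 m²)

382 ft·lbf/s/yd² × 1.35582 W/ft·lbf/s ÷ 0.836127 m²/yd² = 619.431 W/m²
619.431 W/m² ÷ 745.7 W/hp × 10000 m²/ha = 8306.71 hp/ha

8310 hp/ha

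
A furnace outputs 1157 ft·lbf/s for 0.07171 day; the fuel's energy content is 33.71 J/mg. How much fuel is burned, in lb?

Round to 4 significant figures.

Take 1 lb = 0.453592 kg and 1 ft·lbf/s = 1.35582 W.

0.6356 lb

1157 ft·lbf/s → 1568.68 W
0.07171 day → 6195.74 s
E = P × t = 1568.68 × 6195.74 = 9.71913×10⁶ J
33.71 J/mg → 3.371×10⁷ J/kg
m = E / e_s = 9.71913×10⁶ / 3.371×10⁷ = 0.288316 kg
In lb: 0.288316 / 0.453592 = 0.635628 lb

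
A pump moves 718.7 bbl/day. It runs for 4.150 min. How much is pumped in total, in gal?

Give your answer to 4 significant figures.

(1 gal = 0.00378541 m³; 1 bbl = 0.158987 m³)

718.7 bbl/day → 0.0013225 m³/s
4.150 min → 249 s
V = Q × t = 0.0013225 × 249 = 0.329303 m³
In gal: 0.329303 / 0.00378541 = 86.9927 gal

86.99 gal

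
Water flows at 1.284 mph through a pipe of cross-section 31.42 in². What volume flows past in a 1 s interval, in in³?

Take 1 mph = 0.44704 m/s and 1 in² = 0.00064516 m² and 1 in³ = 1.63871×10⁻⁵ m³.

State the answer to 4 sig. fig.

710.0 in³

1.284 mph × 0.44704 = 0.573999 m/s
31.42 in² × 0.00064516 = 0.0202709 m²
V = v × A × t = 0.573999 m/s × 0.0202709 m² × 1 s = 0.0116355 m³
0.0116355 m³ ÷ (1.63871×10⁻⁵ m³/in³) = 710.04 in³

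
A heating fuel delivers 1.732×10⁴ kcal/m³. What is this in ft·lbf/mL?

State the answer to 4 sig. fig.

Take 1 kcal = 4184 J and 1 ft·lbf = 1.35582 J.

53.45 ft·lbf/mL

1.732×10⁴ kcal/m³ × 4184 J/kcal = 7.24669×10⁷ J/m³
7.24669×10⁷ J/m³ ÷ 1.35582 J/ft·lbf × 10⁻⁶ m³/mL = 53.4488 ft·lbf/mL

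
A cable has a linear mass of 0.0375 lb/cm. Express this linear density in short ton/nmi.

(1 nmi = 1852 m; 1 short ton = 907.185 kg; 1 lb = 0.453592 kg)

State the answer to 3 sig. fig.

3.47 short ton/nmi

0.0375 lb/cm × 0.453592 kg/lb ÷ 0.01 m/cm = 1.70097 kg/m
1.70097 kg/m ÷ 907.185 kg/short ton × 1852 m/nmi = 3.4725 short ton/nmi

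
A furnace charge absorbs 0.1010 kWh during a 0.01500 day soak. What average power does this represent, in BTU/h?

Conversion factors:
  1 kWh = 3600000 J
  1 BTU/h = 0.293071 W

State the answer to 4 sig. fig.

957.3 BTU/h

0.1010 kWh × 3600000 → 363600 J
0.01500 day × 86400 → 1296 s
P = E / t = 363600 J / 1296 s = 280.556 W
280.556 W ÷ (0.293071 W/BTU/h) = 957.297 BTU/h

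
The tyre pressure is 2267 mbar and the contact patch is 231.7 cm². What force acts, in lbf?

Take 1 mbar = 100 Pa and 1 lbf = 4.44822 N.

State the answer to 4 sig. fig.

1181 lbf

2267 mbar × 100 = 226700 Pa
231.7 cm² × 0.0001 = 0.02317 m²
F = P × A = 226700 Pa × 0.02317 m² = 5252.64 N
5252.64 N ÷ (4.44822 N/lbf) = 1180.84 lbf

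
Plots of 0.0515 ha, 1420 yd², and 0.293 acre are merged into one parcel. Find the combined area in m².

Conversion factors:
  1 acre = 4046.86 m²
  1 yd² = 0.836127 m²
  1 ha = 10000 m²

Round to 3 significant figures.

0.0515 ha × 10000 = 515 m²
1420 yd² × 0.836127 = 1187.3 m²
0.293 acre × 4046.86 = 1185.73 m²
Total: 515 + 1187.3 + 1185.73 = 2888.03 m²

2890 m²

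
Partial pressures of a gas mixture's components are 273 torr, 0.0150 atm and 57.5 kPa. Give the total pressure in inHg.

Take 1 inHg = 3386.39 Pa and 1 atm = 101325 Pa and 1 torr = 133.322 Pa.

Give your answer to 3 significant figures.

273 torr × 133.322 = 36396.9 Pa
0.0150 atm × 101325 = 1519.88 Pa
57.5 kPa × 1000 = 57500 Pa
Sum: 36396.9 + 1519.88 + 57500 = 95416.8 Pa
In inHg: 95416.8 / 3386.39 = 28.1766 inHg

28.2 inHg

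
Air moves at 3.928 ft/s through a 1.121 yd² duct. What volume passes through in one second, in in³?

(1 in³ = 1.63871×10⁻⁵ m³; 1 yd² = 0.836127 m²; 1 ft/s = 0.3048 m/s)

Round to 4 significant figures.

6.848×10⁴ in³

3.928 ft/s × 0.3048 → 1.19725 m/s
1.121 yd² × 0.836127 → 0.937298 m²
V = v × A × t = 1.19725 m/s × 0.937298 m² × 1 s = 1.12218 m³
1.12218 m³ ÷ (1.63871×10⁻⁵ m³/in³) = 68479.5 in³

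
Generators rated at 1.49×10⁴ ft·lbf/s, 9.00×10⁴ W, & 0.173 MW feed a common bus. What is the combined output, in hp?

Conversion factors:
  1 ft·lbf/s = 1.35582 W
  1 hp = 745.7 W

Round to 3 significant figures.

1.49×10⁴ ft·lbf/s × 1.35582 = 20201.7 W
9.00×10⁴ W (already W)
0.173 MW × 1000000 = 173000 W
Combined: 20201.7 + 90000 + 173000 = 283202 W
In hp: 283202 / 745.7 = 379.78 hp

380 hp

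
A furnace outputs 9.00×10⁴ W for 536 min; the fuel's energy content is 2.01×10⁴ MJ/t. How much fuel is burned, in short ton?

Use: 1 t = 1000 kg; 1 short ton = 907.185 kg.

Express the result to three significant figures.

0.159 short ton

536 min → 32160 s
E = P × t = 90000 × 32160 = 2.8944×10⁹ J
2.01×10⁴ MJ/t → 2.01×10⁷ J/kg
m = E / e_s = 2.8944×10⁹ / 2.01×10⁷ = 144 kg
In short ton: 144 / 907.185 = 0.158733 short ton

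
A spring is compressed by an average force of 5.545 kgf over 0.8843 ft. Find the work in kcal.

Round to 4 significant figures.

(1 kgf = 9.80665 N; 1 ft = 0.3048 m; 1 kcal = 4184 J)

5.545 kgf × 9.80665 → 54.3779 N
0.8843 ft × 0.3048 → 0.269535 m
W = F × d = 54.3779 N × 0.269535 m = 14.6567 J
14.6567 J ÷ (4184 J/kcal) = 0.00350304 kcal

0.003503 kcal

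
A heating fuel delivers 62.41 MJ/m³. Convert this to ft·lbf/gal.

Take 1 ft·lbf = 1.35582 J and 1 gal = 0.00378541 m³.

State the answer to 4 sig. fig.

1.742×10⁵ ft·lbf/gal

62.41 MJ/m³ × 1000000 J/MJ = 6.241×10⁷ J/m³
6.241×10⁷ J/m³ ÷ 1.35582 J/ft·lbf × 0.00378541 m³/gal = 174247 ft·lbf/gal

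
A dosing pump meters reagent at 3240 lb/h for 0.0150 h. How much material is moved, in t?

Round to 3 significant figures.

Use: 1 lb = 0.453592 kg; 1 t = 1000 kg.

0.0220 t

3240 lb/h → 0.408233 kg/s
0.0150 h → 54 s
m = ṁ × t = 0.408233 × 54 = 22.0446 kg
In t: 22.0446 / 1000 = 0.0220446 t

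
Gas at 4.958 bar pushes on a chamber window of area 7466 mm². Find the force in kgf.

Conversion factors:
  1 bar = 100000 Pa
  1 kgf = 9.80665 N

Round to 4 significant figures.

4.958 bar × 100000 → 495800 Pa
7466 mm² × 10⁻⁶ → 0.007466 m²
F = P × A = 495800 Pa × 0.007466 m² = 3701.64 N
3701.64 N ÷ (9.80665 N/kgf) = 377.462 kgf

377.5 kgf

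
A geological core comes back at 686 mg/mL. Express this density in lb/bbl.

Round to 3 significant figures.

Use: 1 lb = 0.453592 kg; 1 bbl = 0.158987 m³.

240 lb/bbl

686 mg/mL × 10⁻⁶ kg/mg ÷ 10⁻⁶ m³/mL = 686 kg/m³
686 kg/m³ ÷ 0.453592 kg/lb × 0.158987 m³/bbl = 240.448 lb/bbl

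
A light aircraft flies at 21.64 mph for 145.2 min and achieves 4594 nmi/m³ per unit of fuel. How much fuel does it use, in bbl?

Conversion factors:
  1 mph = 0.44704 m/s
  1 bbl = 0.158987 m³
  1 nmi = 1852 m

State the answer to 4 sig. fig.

0.06231 bbl

21.64 mph → 9.67395 m/s
145.2 min → 8712 s
d = v × t = 9.67395 × 8712 = 84279.5 m
4594 nmi/m³ → 8.50809×10⁶ m/m³
V = d / (distance per unit fuel) = 84279.5 / 8.50809×10⁶ = 0.00990581 m³
In bbl: 0.00990581 / 0.158987 = 0.0623058 bbl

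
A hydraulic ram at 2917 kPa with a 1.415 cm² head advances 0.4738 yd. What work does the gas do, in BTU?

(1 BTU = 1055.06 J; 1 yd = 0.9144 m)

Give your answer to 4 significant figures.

2917 kPa → 2.917×10⁶ Pa
1.415 cm² → 1.415×10⁻⁴ m²
F = P × A = 2.917×10⁶ × 1.415×10⁻⁴ = 412.756 N
0.4738 yd → 0.433243 m
W = F × d = 412.756 × 0.433243 = 178.824 J
In BTU: 178.824 / 1055.06 = 0.169492 BTU

0.1695 BTU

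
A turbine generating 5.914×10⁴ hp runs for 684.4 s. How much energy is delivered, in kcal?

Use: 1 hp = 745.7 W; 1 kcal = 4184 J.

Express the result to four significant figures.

5.914×10⁴ hp × 745.7 = 4.41007×10⁷ W
E = P × t = 4.41007×10⁷ W × 684.4 s = 3.01825×10¹⁰ J
3.01825×10¹⁰ J ÷ (4184 J/kcal) = 7.21379×10⁶ kcal

7.214×10⁶ kcal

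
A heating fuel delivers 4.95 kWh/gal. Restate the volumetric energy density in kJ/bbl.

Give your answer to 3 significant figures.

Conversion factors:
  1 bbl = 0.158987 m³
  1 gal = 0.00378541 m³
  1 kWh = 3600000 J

7.48×10⁵ kJ/bbl

4.95 kWh/gal × 3600000 J/kWh ÷ 0.00378541 m³/gal = 4.70755×10⁹ J/m³
4.70755×10⁹ J/m³ ÷ 1000 J/kJ × 0.158987 m³/bbl = 748439 kJ/bbl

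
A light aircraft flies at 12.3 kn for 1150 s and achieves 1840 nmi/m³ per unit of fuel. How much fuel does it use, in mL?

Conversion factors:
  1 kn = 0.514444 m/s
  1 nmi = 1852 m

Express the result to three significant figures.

12.3 kn → 6.32766 m/s
d = v × t = 6.32766 × 1150 = 7276.81 m
1840 nmi/m³ → 3.40768×10⁶ m/m³
V = d / (distance per unit fuel) = 7276.81 / 3.40768×10⁶ = 0.00213541 m³
In mL: 0.00213541 / 10⁻⁶ = 2135.41 mL

2140 mL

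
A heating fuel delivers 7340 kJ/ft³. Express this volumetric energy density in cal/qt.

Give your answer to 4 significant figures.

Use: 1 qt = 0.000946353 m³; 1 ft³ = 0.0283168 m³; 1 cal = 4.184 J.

5.863×10⁴ cal/qt

7340 kJ/ft³ × 1000 J/kJ ÷ 0.0283168 m³/ft³ = 2.5921×10⁸ J/m³
2.5921×10⁸ J/m³ ÷ 4.184 J/cal × 0.000946353 m³/qt = 58629.1 cal/qt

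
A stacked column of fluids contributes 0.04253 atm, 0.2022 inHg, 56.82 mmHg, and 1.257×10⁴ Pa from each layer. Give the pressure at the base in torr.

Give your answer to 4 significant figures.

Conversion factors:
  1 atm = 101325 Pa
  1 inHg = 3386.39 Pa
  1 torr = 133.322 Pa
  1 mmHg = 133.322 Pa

188.6 torr

0.04253 atm × 101325 = 4309.35 Pa
0.2022 inHg × 3386.39 = 684.728 Pa
56.82 mmHg × 133.322 = 7575.36 Pa
1.257×10⁴ Pa (already Pa)
Combined: 4309.35 + 684.728 + 7575.36 + 12570 = 25139.4 Pa
In torr: 25139.4 / 133.322 = 188.562 torr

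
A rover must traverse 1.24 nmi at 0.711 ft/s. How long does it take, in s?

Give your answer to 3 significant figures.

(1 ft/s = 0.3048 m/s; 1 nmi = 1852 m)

1.24 nmi × 1852 = 2296.48 m
0.711 ft/s × 0.3048 = 0.216713 m/s
t = d / v = 2296.48 m / 0.216713 m/s = 10596.9 s

1.06×10⁴ s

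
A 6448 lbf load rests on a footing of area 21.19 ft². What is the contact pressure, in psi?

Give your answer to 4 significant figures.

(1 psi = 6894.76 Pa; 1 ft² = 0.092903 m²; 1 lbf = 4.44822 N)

6448 lbf × 4.44822 → 28682.1 N
21.19 ft² × 0.092903 → 1.96861 m²
P = F / A = 28682.1 N / 1.96861 m² = 14569.7 Pa
14569.7 Pa ÷ (6894.76 Pa/psi) = 2.11316 psi

2.113 psi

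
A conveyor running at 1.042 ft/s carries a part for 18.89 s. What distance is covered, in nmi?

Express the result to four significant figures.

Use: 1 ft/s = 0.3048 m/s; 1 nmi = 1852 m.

0.003239 nmi

1.042 ft/s × 0.3048 = 0.317602 m/s
d = v × t = 0.317602 m/s × 18.89 s = 5.9995 m
5.9995 m ÷ (1852 m/nmi) = 0.00323947 nmi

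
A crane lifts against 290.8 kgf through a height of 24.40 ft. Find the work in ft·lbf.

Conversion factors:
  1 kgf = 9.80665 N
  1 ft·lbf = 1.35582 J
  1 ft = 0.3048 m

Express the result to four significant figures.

1.564×10⁴ ft·lbf

290.8 kgf × 9.80665 = 2851.77 N
24.40 ft × 0.3048 = 7.43712 m
W = F × d = 2851.77 N × 7.43712 m = 21209 J
21209 J ÷ (1.35582 J/ft·lbf) = 15642.9 ft·lbf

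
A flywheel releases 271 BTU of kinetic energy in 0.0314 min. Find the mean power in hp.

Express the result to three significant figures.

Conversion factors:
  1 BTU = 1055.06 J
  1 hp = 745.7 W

271 BTU × 1055.06 → 285921 J
0.0314 min × 60 → 1.884 s
P = E / t = 285921 J / 1.884 s = 151763 W
151763 W ÷ (745.7 W/hp) = 203.518 hp

204 hp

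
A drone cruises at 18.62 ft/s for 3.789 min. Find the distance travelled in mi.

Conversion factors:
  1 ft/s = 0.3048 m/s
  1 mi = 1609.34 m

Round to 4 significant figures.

18.62 ft/s × 0.3048 → 5.67538 m/s
3.789 min × 60 → 227.34 s
d = v × t = 5.67538 m/s × 227.34 s = 1290.24 m
1290.24 m ÷ (1609.34 m/mi) = 0.80172 mi

0.8017 mi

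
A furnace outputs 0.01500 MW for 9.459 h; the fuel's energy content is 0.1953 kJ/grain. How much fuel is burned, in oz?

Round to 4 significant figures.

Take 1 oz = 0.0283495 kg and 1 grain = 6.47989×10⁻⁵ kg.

0.01500 MW → 15000 W
9.459 h → 34052.4 s
E = P × t = 15000 × 34052.4 = 5.10786×10⁸ J
0.1953 kJ/grain → 3.01394×10⁶ J/kg
m = E / e_s = 5.10786×10⁸ / 3.01394×10⁶ = 169.475 kg
In oz: 169.475 / 0.0283495 = 5978.06 oz

5978 oz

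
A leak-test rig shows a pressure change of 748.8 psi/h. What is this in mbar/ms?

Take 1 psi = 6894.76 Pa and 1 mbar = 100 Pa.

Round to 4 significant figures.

748.8 psi/h × 6894.76 Pa/psi ÷ 3600 s/h = 1434.11 Pa/s
1434.11 Pa/s ÷ 100 Pa/mbar × 0.001 s/ms = 0.0143411 mbar/ms

0.01434 mbar/ms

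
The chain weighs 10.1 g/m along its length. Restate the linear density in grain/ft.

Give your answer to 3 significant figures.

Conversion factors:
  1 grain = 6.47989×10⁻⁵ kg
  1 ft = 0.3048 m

10.1 g/m × 0.001 kg/g = 0.0101 kg/m
0.0101 kg/m ÷ 6.47989×10⁻⁵ kg/grain × 0.3048 m/ft = 47.5082 grain/ft

47.5 grain/ft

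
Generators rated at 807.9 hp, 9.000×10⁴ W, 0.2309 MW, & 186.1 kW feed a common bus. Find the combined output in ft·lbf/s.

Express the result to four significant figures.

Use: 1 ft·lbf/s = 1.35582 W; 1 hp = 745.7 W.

807.9 hp × 745.7 = 602451 W
9.000×10⁴ W (already W)
0.2309 MW × 1000000 = 230900 W
186.1 kW × 1000 = 186100 W
Total: 602451 + 90000 + 230900 + 186100 = 1.10945×10⁶ W
In ft·lbf/s: 1.10945×10⁶ / 1.35582 = 818287 ft·lbf/s

8.183×10⁵ ft·lbf/s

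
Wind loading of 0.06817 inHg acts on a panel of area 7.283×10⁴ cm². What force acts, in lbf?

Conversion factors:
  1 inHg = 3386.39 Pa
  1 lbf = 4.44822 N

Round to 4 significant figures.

378.0 lbf

0.06817 inHg × 3386.39 = 230.85 Pa
7.283×10⁴ cm² × 0.0001 = 7.283 m²
F = P × A = 230.85 Pa × 7.283 m² = 1681.28 N
1681.28 N ÷ (4.44822 N/lbf) = 377.967 lbf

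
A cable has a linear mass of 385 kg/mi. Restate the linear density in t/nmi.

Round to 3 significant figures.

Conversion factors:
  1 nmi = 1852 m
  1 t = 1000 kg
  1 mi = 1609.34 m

0.443 t/nmi

385 kg/mi ÷ 1609.34 m/mi = 0.239229 kg/m
0.239229 kg/m ÷ 1000 kg/t × 1852 m/nmi = 0.443052 t/nmi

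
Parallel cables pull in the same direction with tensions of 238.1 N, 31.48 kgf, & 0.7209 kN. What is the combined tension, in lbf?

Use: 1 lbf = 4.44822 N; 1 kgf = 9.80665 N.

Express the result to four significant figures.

285.0 lbf

238.1 N (already N)
31.48 kgf × 9.80665 → 308.713 N
0.7209 kN × 1000 → 720.9 N
Sum: 238.1 + 308.713 + 720.9 = 1267.71 N
In lbf: 1267.71 / 4.44822 = 284.993 lbf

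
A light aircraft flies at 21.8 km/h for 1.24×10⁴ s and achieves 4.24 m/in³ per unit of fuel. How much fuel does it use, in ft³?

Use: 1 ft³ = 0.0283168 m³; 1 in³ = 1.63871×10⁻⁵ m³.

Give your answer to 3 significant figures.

10.2 ft³

21.8 km/h → 6.05556 m/s
d = v × t = 6.05556 × 12400 = 75088.9 m
4.24 m/in³ → 258740 m/m³
V = d / (distance per unit fuel) = 75088.9 / 258740 = 0.29021 m³
In ft³: 0.29021 / 0.0283168 = 10.2487 ft³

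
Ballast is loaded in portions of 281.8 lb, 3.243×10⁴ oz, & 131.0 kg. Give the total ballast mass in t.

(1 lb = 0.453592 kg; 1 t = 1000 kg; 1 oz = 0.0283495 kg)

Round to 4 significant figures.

281.8 lb × 0.453592 = 127.822 kg
3.243×10⁴ oz × 0.0283495 = 919.374 kg
131.0 kg (already kg)
Combined: 127.822 + 919.374 + 131 = 1178.2 kg
In t: 1178.2 / 1000 = 1.1782 t

1.178 t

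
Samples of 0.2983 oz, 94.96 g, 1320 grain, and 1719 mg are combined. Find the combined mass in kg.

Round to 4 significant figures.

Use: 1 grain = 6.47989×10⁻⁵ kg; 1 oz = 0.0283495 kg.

0.1907 kg

0.2983 oz × 0.0283495 = 0.00845666 kg
94.96 g × 0.001 = 0.09496 kg
1320 grain × 6.47989×10⁻⁵ = 0.0855345 kg
1719 mg × 10⁻⁶ = 0.001719 kg
Total: 0.00845666 + 0.09496 + 0.0855345 + 0.001719 = 0.19067 kg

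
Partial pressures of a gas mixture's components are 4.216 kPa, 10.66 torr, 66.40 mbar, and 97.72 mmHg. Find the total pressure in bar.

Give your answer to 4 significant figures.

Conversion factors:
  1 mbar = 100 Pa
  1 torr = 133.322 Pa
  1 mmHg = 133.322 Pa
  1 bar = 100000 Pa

4.216 kPa × 1000 = 4216 Pa
10.66 torr × 133.322 = 1421.21 Pa
66.40 mbar × 100 = 6640 Pa
97.72 mmHg × 133.322 = 13028.2 Pa
Combined: 4216 + 1421.21 + 6640 + 13028.2 = 25305.4 Pa
In bar: 25305.4 / 100000 = 0.253054 bar

0.2531 bar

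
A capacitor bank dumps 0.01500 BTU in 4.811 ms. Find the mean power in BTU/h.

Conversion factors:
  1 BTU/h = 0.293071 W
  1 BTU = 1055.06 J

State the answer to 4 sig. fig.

1.122×10⁴ BTU/h

0.01500 BTU × 1055.06 → 15.8259 J
4.811 ms × 0.001 → 0.004811 s
P = E / t = 15.8259 J / 0.004811 s = 3289.52 W
3289.52 W ÷ (0.293071 W/BTU/h) = 11224.3 BTU/h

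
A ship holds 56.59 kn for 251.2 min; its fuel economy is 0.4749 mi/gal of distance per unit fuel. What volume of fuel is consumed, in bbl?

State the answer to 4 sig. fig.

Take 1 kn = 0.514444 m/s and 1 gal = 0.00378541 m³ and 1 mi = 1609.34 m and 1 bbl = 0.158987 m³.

13.67 bbl

56.59 kn → 29.1124 m/s
251.2 min → 15072 s
d = v × t = 29.1124 × 15072 = 438782 m
0.4749 mi/gal → 201900 m/m³
V = d / (distance per unit fuel) = 438782 / 201900 = 2.17326 m³
In bbl: 2.17326 / 0.158987 = 13.6694 bbl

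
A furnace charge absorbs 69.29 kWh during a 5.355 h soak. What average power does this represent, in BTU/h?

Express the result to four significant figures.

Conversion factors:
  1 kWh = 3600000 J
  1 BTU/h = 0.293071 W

69.29 kWh × 3600000 → 2.49444×10⁸ J
5.355 h × 3600 → 19278 s
P = E / t = 2.49444×10⁸ J / 19278 s = 12939.3 W
12939.3 W ÷ (0.293071 W/BTU/h) = 44150.7 BTU/h

4.415×10⁴ BTU/h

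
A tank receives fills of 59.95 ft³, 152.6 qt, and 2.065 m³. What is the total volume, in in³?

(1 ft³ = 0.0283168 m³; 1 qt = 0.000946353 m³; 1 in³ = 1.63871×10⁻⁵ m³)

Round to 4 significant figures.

2.384×10⁵ in³

59.95 ft³ × 0.0283168 = 1.69759 m³
152.6 qt × 0.000946353 = 0.144413 m³
2.065 m³ (already m³)
Sum: 1.69759 + 0.144413 + 2.065 = 3.907 m³
In in³: 3.907 / 1.63871×10⁻⁵ = 238419 in³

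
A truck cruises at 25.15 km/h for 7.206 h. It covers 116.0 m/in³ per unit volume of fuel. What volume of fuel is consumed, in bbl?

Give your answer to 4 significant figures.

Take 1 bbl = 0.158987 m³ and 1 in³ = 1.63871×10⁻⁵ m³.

0.1610 bbl

25.15 km/h → 6.98611 m/s
7.206 h → 25941.6 s
d = v × t = 6.98611 × 25941.6 = 181231 m
116.0 m/in³ → 7.07874×10⁶ m/m³
V = d / (distance per unit fuel) = 181231 / 7.07874×10⁶ = 0.0256022 m³
In bbl: 0.0256022 / 0.158987 = 0.161033 bbl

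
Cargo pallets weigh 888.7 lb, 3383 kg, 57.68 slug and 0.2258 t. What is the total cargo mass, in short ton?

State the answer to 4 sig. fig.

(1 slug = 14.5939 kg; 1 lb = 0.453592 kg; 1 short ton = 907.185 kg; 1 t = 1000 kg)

5.350 short ton

888.7 lb × 0.453592 = 403.107 kg
3383 kg (already kg)
57.68 slug × 14.5939 = 841.776 kg
0.2258 t × 1000 = 225.8 kg
Total: 403.107 + 3383 + 841.776 + 225.8 = 4853.68 kg
In short ton: 4853.68 / 907.185 = 5.35026 short ton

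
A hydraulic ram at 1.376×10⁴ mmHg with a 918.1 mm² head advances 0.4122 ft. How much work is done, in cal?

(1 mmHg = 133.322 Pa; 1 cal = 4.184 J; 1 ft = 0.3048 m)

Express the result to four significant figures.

50.58 cal

1.376×10⁴ mmHg → 1.83451×10⁶ Pa
918.1 mm² → 9.181×10⁻⁴ m²
F = P × A = 1.83451×10⁶ × 9.181×10⁻⁴ = 1684.26 N
0.4122 ft → 0.125639 m
W = F × d = 1684.26 × 0.125639 = 211.609 J
In cal: 211.609 / 4.184 = 50.5758 cal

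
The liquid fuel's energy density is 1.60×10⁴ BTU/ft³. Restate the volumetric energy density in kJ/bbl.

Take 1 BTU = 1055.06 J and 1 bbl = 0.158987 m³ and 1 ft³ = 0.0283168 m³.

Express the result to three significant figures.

9.48×10⁴ kJ/bbl

1.60×10⁴ BTU/ft³ × 1055.06 J/BTU ÷ 0.0283168 m³/ft³ = 5.96146×10⁸ J/m³
5.96146×10⁸ J/m³ ÷ 1000 J/kJ × 0.158987 m³/bbl = 94779.5 kJ/bbl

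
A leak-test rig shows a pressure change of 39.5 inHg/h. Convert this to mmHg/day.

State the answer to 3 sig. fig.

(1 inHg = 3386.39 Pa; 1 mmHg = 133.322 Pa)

2.41×10⁴ mmHg/day

39.5 inHg/h × 3386.39 Pa/inHg ÷ 3600 s/h = 37.1562 Pa/s
37.1562 Pa/s ÷ 133.322 Pa/mmHg × 86400 s/day = 24079.3 mmHg/day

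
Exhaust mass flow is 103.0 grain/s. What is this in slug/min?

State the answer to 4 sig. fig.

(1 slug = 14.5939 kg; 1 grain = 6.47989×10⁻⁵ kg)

0.02744 slug/min

103.0 grain/s × 6.47989×10⁻⁵ kg/grain = 0.00667429 kg/s
0.00667429 kg/s ÷ 14.5939 kg/slug × 60 s/min = 0.0274401 slug/min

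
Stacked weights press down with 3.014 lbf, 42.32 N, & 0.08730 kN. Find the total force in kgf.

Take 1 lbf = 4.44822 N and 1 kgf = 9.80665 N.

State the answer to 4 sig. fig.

3.014 lbf × 4.44822 = 13.4069 N
42.32 N (already N)
0.08730 kN × 1000 = 87.3 N
Sum: 13.4069 + 42.32 + 87.3 = 143.027 N
In kgf: 143.027 / 9.80665 = 14.5847 kgf

14.58 kgf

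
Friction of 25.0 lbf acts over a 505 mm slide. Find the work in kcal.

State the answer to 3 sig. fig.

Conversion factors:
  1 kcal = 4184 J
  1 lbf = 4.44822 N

0.0134 kcal

25.0 lbf × 4.44822 = 111.206 N
505 mm × 0.001 = 0.505 m
W = F × d = 111.206 N × 0.505 m = 56.159 J
56.159 J ÷ (4184 J/kcal) = 0.0134223 kcal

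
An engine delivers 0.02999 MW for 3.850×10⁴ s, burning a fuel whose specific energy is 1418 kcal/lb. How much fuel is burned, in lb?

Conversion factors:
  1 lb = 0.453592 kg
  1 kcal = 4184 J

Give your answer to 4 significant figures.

194.6 lb

0.02999 MW → 29990 W
E = P × t = 29990 × 38500 = 1.15462×10⁹ J
1418 kcal/lb → 1.30798×10⁷ J/kg
m = E / e_s = 1.15462×10⁹ / 1.30798×10⁷ = 88.2751 kg
In lb: 88.2751 / 0.453592 = 194.613 lb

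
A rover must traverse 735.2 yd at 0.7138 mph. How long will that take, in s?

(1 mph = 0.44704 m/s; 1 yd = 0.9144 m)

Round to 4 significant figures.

2107 s

735.2 yd × 0.9144 → 672.267 m
0.7138 mph × 0.44704 → 0.319097 m/s
t = d / v = 672.267 m / 0.319097 m/s = 2106.78 s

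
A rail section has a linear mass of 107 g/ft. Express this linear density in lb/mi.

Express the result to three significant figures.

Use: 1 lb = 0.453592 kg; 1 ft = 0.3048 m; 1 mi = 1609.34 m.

107 g/ft × 0.001 kg/g ÷ 0.3048 m/ft = 0.35105 kg/m
0.35105 kg/m ÷ 0.453592 kg/lb × 1609.34 m/mi = 1245.52 lb/mi

1250 lb/mi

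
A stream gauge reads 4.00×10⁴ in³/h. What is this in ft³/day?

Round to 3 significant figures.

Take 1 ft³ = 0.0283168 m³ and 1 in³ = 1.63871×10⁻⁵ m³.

4.00×10⁴ in³/h × 1.63871×10⁻⁵ m³/in³ ÷ 3600 s/h = 1.82079×10⁻⁴ m³/s
1.82079×10⁻⁴ m³/s ÷ 0.0283168 m³/ft³ × 86400 s/day = 555.558 ft³/day

556 ft³/day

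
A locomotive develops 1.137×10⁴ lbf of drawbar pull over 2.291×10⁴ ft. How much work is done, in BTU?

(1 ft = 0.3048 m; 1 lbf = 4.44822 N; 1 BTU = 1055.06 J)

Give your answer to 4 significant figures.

1.137×10⁴ lbf × 4.44822 → 50576.3 N
2.291×10⁴ ft × 0.3048 → 6982.97 m
W = F × d = 50576.3 N × 6982.97 m = 3.53173×10⁸ J
3.53173×10⁸ J ÷ (1055.06 J/BTU) = 334742 BTU

3.347×10⁵ BTU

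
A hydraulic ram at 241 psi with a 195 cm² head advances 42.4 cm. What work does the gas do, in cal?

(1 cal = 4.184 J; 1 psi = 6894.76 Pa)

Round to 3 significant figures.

241 psi → 1.66164×10⁶ Pa
195 cm² → 0.0195 m²
F = P × A = 1.66164×10⁶ × 0.0195 = 32402 N
42.4 cm → 0.424 m
W = F × d = 32402 × 0.424 = 13738.4 J
In cal: 13738.4 / 4.184 = 3283.56 cal

3280 cal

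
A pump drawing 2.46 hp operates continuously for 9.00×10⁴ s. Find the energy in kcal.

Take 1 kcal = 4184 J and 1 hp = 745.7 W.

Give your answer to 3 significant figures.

2.46 hp × 745.7 = 1834.42 W
E = P × t = 1834.42 W × 90000 s = 1.65098×10⁸ J
1.65098×10⁸ J ÷ (4184 J/kcal) = 39459.4 kcal

3.95×10⁴ kcal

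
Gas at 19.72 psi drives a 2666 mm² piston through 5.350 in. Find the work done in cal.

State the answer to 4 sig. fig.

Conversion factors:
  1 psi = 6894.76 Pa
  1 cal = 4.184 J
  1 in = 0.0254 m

19.72 psi → 135965 Pa
2666 mm² → 0.002666 m²
F = P × A = 135965 × 0.002666 = 362.483 N
5.350 in → 0.13589 m
W = F × d = 362.483 × 0.13589 = 49.2578 J
In cal: 49.2578 / 4.184 = 11.7729 cal

11.77 cal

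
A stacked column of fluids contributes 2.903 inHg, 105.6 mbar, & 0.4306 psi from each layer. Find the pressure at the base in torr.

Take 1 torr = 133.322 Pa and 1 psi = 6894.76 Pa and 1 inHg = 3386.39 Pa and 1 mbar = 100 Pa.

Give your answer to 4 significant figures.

175.2 torr

2.903 inHg × 3386.39 = 9830.69 Pa
105.6 mbar × 100 = 10560 Pa
0.4306 psi × 6894.76 = 2968.88 Pa
Total: 9830.69 + 10560 + 2968.88 = 23359.6 Pa
In torr: 23359.6 / 133.322 = 175.212 torr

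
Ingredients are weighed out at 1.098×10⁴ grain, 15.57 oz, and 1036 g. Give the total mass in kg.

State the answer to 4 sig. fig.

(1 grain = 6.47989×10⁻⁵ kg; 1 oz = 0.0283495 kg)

1.098×10⁴ grain × 6.47989×10⁻⁵ → 0.711492 kg
15.57 oz × 0.0283495 → 0.441402 kg
1036 g × 0.001 → 1.036 kg
Combined: 0.711492 + 0.441402 + 1.036 = 2.18889 kg

2.189 kg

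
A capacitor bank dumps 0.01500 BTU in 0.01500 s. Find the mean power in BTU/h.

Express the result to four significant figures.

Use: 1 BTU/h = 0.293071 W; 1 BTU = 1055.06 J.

3600 BTU/h

0.01500 BTU × 1055.06 = 15.8259 J
P = E / t = 15.8259 J / 0.015 s = 1055.06 W
1055.06 W ÷ (0.293071 W/BTU/h) = 3600.02 BTU/h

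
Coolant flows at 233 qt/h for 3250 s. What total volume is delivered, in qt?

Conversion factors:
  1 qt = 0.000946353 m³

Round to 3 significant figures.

210 qt

233 qt/h → 6.12501×10⁻⁵ m³/s
V = Q × t = 6.12501×10⁻⁵ × 3250 = 0.199063 m³
In qt: 0.199063 / 0.000946353 = 210.348 qt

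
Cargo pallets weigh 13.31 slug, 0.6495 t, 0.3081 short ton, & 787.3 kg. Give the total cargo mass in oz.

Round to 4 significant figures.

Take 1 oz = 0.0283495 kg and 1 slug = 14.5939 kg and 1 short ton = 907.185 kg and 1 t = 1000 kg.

13.31 slug × 14.5939 = 194.245 kg
0.6495 t × 1000 = 649.5 kg
0.3081 short ton × 907.185 = 279.504 kg
787.3 kg (already kg)
Sum: 194.245 + 649.5 + 279.504 + 787.3 = 1910.55 kg
In oz: 1910.55 / 0.0283495 = 67392.7 oz

6.739×10⁴ oz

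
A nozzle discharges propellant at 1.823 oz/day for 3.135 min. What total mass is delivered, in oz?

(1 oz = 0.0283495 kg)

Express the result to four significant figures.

0.003969 oz

1.823 oz/day → 5.98161×10⁻⁷ kg/s
3.135 min → 188.1 s
m = ṁ × t = 5.98161×10⁻⁷ × 188.1 = 1.12514×10⁻⁴ kg
In oz: 1.12514×10⁻⁴ / 0.0283495 = 0.00396882 oz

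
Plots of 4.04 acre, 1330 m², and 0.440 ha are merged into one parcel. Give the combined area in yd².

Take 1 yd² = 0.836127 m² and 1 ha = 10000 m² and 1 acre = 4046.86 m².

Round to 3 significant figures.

2.64×10⁴ yd²

4.04 acre × 4046.86 = 16349.3 m²
1330 m² (already m²)
0.440 ha × 10000 = 4400 m²
Combined: 16349.3 + 1330 + 4400 = 22079.3 m²
In yd²: 22079.3 / 0.836127 = 26406.6 yd²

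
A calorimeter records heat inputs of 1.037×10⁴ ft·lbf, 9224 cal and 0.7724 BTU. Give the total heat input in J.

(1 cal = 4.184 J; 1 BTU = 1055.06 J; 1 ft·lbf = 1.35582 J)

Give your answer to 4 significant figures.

1.037×10⁴ ft·lbf × 1.35582 = 14059.9 J
9224 cal × 4.184 = 38593.2 J
0.7724 BTU × 1055.06 = 814.928 J
Combined: 14059.9 + 38593.2 + 814.928 = 53468 J

5.347×10⁴ J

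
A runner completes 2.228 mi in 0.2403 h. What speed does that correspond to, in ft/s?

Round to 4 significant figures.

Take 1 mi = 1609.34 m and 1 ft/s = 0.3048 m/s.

13.60 ft/s

2.228 mi × 1609.34 = 3585.61 m
0.2403 h × 3600 = 865.08 s
v = d / t = 3585.61 m / 865.08 s = 4.14483 m/s
4.14483 m/s ÷ (0.3048 m/s/ft/s) = 13.5985 ft/s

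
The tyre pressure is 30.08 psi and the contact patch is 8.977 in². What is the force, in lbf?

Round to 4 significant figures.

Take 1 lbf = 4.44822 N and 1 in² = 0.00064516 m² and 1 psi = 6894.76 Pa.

270.0 lbf

30.08 psi × 6894.76 = 207394 Pa
8.977 in² × 0.00064516 = 0.0057916 m²
F = P × A = 207394 Pa × 0.0057916 m² = 1201.14 N
1201.14 N ÷ (4.44822 N/lbf) = 270.027 lbf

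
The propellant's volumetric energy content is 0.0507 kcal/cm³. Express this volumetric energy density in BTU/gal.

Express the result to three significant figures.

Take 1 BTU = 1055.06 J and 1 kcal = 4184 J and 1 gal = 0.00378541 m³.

0.0507 kcal/cm³ × 4184 J/kcal ÷ 10⁻⁶ m³/cm³ = 2.12129×10⁸ J/m³
2.12129×10⁸ J/m³ ÷ 1055.06 J/BTU × 0.00378541 m³/gal = 761.09 BTU/gal

761 BTU/gal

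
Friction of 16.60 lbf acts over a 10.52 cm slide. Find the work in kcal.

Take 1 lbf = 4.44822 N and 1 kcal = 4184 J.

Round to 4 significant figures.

16.60 lbf × 4.44822 → 73.8405 N
10.52 cm × 0.01 → 0.1052 m
W = F × d = 73.8405 N × 0.1052 m = 7.76802 J
7.76802 J ÷ (4184 J/kcal) = 0.0018566 kcal

0.001857 kcal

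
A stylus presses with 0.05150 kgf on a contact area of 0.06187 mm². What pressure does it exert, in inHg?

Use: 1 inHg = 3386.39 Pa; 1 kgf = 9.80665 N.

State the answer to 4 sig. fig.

0.05150 kgf × 9.80665 = 0.505042 N
0.06187 mm² × 10⁻⁶ = 6.187×10⁻⁸ m²
P = F / A = 0.505042 N / 6.187×10⁻⁸ m² = 8.16295×10⁶ Pa
8.16295×10⁶ Pa ÷ (3386.39 Pa/inHg) = 2410.52 inHg

2411 inHg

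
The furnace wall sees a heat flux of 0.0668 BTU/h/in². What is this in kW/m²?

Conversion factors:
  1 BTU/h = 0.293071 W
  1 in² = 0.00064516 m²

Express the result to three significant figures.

0.0668 BTU/h/in² × 0.293071 W/BTU/h ÷ 0.00064516 m²/in² = 30.3446 W/m²
30.3446 W/m² ÷ 1000 W/kW = 0.0303446 kW/m²

0.0303 kW/m²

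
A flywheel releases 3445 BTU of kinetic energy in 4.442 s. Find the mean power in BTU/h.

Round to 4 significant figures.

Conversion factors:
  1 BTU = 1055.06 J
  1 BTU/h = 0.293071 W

2.792×10⁶ BTU/h

3445 BTU × 1055.06 → 3.63468×10⁶ J
P = E / t = 3.63468×10⁶ J / 4.442 s = 818253 W
818253 W ÷ (0.293071 W/BTU/h) = 2.792×10⁶ BTU/h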